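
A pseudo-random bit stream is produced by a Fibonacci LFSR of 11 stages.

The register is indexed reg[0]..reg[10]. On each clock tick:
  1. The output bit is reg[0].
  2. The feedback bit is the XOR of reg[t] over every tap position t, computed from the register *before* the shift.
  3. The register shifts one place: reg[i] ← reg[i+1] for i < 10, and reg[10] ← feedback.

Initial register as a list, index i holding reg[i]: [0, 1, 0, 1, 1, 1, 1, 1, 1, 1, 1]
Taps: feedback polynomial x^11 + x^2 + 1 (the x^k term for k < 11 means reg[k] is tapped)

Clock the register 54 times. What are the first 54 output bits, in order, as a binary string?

tick  register→output (feedback)
  0  01011111111→0 (0)
  1  10111111110→1 (0)
  2  01111111100→0 (1)
  3  11111111001→1 (0)
  4  11111110010→1 (0)
  5  11111100100→1 (0)
  6  11111001000→1 (0)
  7  11110010000→1 (0)
  8  11100100000→1 (0)
  9  11001000000→1 (1)
 10  10010000001→1 (1)
 11  00100000011→0 (1)
 12  01000000111→0 (0)
 13  10000001110→1 (1)
 14  00000011101→0 (0)
 15  00000111010→0 (0)
 16  00001110100→0 (0)
 17  00011101000→0 (0)
 18  00111010000→0 (1)
 19  01110100001→0 (1)
 20  11101000011→1 (0)
 21  11010000110→1 (1)
 22  10100001101→1 (0)
 23  01000011010→0 (0)
 24  10000110100→1 (1)
 25  00001101001→0 (0)
 26  00011010010→0 (0)
 27  00110100100→0 (1)
 28  01101001001→0 (1)
 29  11010010011→1 (1)
 30  10100100111→1 (0)
 31  01001001110→0 (0)
 32  10010011100→1 (1)
 33  00100111001→0 (1)
 34  01001110011→0 (0)
 35  10011100110→1 (1)
 36  00111001101→0 (1)
 37  01110011011→0 (1)
 38  11100110111→1 (0)
 39  11001101110→1 (1)
 40  10011011101→1 (1)
 41  00110111011→0 (1)
 42  01101110111→0 (1)
 43  11011101111→1 (1)
 44  10111011111→1 (0)
 45  01110111110→0 (1)
 46  11101111101→1 (0)
 47  11011111010→1 (1)
 48  10111110101→1 (0)
 49  01111101010→0 (1)
 50  11111010101→1 (0)
 51  11110101010→1 (0)
 52  11101010100→1 (0)
 53  11010101000→1 (1)

010111111110010000001110100001101001001110011011101111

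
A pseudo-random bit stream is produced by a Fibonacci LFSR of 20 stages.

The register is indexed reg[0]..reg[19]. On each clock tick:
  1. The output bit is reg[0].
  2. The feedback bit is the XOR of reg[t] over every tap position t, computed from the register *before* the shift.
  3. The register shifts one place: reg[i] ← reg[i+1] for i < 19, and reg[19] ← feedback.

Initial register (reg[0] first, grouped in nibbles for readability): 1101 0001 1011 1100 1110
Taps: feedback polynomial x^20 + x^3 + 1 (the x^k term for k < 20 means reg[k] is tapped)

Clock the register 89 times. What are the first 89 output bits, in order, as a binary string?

k : reg_k → out_k, fb_k
0: 11010001101111001110 → 1, fb=0
1: 10100011011110011100 → 1, fb=1
2: 01000110111100111001 → 0, fb=0
3: 10001101111001110010 → 1, fb=1
4: 00011011110011100101 → 0, fb=1
5: 00110111100111001011 → 0, fb=1
6: 01101111001110010111 → 0, fb=0
7: 11011110011100101110 → 1, fb=0
8: 10111100111001011100 → 1, fb=0
9: 01111001110010111000 → 0, fb=1
10: 11110011100101110001 → 1, fb=0
11: 11100111001011100010 → 1, fb=1
12: 11001110010111000101 → 1, fb=1
13: 10011100101110001011 → 1, fb=0
14: 00111001011100010110 → 0, fb=1
15: 01110010111000101101 → 0, fb=1
16: 11100101110001011011 → 1, fb=1
17: 11001011100010110111 → 1, fb=1
18: 10010111000101101111 → 1, fb=0
19: 00101110001011011110 → 0, fb=0
20: 01011100010110111100 → 0, fb=1
21: 10111000101101111001 → 1, fb=0
22: 01110001011011110010 → 0, fb=1
23: 11100010110111100101 → 1, fb=1
24: 11000101101111001011 → 1, fb=1
25: 10001011011110010111 → 1, fb=1
26: 00010110111100101111 → 0, fb=1
27: 00101101111001011111 → 0, fb=0
28: 01011011110010111110 → 0, fb=1
29: 10110111100101111101 → 1, fb=0
30: 01101111001011111010 → 0, fb=0
31: 11011110010111110100 → 1, fb=0
32: 10111100101111101000 → 1, fb=0
33: 01111001011111010000 → 0, fb=1
34: 11110010111110100001 → 1, fb=0
35: 11100101111101000010 → 1, fb=1
36: 11001011111010000101 → 1, fb=1
37: 10010111110100001011 → 1, fb=0
38: 00101111101000010110 → 0, fb=0
39: 01011111010000101100 → 0, fb=1
40: 10111110100001011001 → 1, fb=0
41: 01111101000010110010 → 0, fb=1
42: 11111010000101100101 → 1, fb=0
43: 11110100001011001010 → 1, fb=0
44: 11101000010110010100 → 1, fb=1
45: 11010000101100101001 → 1, fb=0
46: 10100001011001010010 → 1, fb=1
47: 01000010110010100101 → 0, fb=0
48: 10000101100101001010 → 1, fb=1
49: 00001011001010010101 → 0, fb=0
50: 00010110010100101010 → 0, fb=1
51: 00101100101001010101 → 0, fb=0
52: 01011001010010101010 → 0, fb=1
53: 10110010100101010101 → 1, fb=0
54: 01100101001010101010 → 0, fb=0
55: 11001010010101010100 → 1, fb=1
56: 10010100101010101001 → 1, fb=0
57: 00101001010101010010 → 0, fb=0
58: 01010010101010100100 → 0, fb=1
59: 10100101010101001001 → 1, fb=1
60: 01001010101010010011 → 0, fb=0
61: 10010101010100100110 → 1, fb=0
62: 00101010101001001100 → 0, fb=0
63: 01010101010010011000 → 0, fb=1
64: 10101010100100110001 → 1, fb=1
65: 01010101001001100011 → 0, fb=1
66: 10101010010011000111 → 1, fb=1
67: 01010100100110001111 → 0, fb=1
68: 10101001001100011111 → 1, fb=1
69: 01010010011000111111 → 0, fb=1
70: 10100100110001111111 → 1, fb=1
71: 01001001100011111111 → 0, fb=0
72: 10010011000111111110 → 1, fb=0
73: 00100110001111111100 → 0, fb=0
74: 01001100011111111000 → 0, fb=0
75: 10011000111111110000 → 1, fb=0
76: 00110001111111100000 → 0, fb=1
77: 01100011111111000001 → 0, fb=0
78: 11000111111110000010 → 1, fb=1
79: 10001111111100000101 → 1, fb=1
80: 00011111111000001011 → 0, fb=1
81: 00111111110000010111 → 0, fb=1
82: 01111111100000101111 → 0, fb=1
83: 11111111000001011111 → 1, fb=0
84: 11111110000010111110 → 1, fb=0
85: 11111100000101111100 → 1, fb=0
86: 11111000001011111000 → 1, fb=0
87: 11110000010111110000 → 1, fb=0
88: 11100000101111100000 → 1, fb=1

11010001101111001110010111000101101111001011111010000101100101001010101010010011000111111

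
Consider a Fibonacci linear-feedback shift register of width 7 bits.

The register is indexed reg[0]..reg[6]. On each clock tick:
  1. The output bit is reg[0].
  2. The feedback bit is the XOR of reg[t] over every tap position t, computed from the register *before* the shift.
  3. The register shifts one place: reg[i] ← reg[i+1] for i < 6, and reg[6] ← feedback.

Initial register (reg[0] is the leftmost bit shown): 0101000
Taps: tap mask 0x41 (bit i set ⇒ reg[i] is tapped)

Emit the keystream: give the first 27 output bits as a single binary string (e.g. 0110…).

step | reg (before) | out | fb
   0 | 0101000 | 0 | 0
   1 | 1010000 | 1 | 1
   2 | 0100001 | 0 | 1
   3 | 1000011 | 1 | 0
   4 | 0000110 | 0 | 0
   5 | 0001100 | 0 | 0
   6 | 0011000 | 0 | 0
   7 | 0110000 | 0 | 0
   8 | 1100000 | 1 | 1
   9 | 1000001 | 1 | 0
  10 | 0000010 | 0 | 0
  11 | 0000100 | 0 | 0
  12 | 0001000 | 0 | 0
  13 | 0010000 | 0 | 0
  14 | 0100000 | 0 | 0
  15 | 1000000 | 1 | 1
  16 | 0000001 | 0 | 1
  17 | 0000011 | 0 | 1
  18 | 0000111 | 0 | 1
  19 | 0001111 | 0 | 1
  20 | 0011111 | 0 | 1
  21 | 0111111 | 0 | 1
  22 | 1111111 | 1 | 0
  23 | 1111110 | 1 | 1
  24 | 1111101 | 1 | 0
  25 | 1111010 | 1 | 1
  26 | 1110101 | 1 | 0

010100001100000100000011111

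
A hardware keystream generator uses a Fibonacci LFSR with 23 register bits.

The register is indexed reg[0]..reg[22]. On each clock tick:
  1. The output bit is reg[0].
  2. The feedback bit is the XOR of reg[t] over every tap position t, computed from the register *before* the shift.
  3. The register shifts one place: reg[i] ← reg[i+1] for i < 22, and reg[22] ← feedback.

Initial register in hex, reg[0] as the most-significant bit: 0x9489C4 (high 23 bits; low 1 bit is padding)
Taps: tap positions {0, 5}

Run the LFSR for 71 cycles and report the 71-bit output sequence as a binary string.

tick  register→output (feedback)
  0  10010100100010011100010→1 (0)
  1  00101001000100111000100→0 (0)
  2  01010010001001110001000→0 (0)
  3  10100100010011100010000→1 (0)
  4  01001000100111000100000→0 (0)
  5  10010001001110001000000→1 (1)
  6  00100010011100010000001→0 (0)
  7  01000100111000100000010→0 (1)
  8  10001001110001000000101→1 (1)
  9  00010011100010000001011→0 (0)
 10  00100111000100000010110→0 (1)
 11  01001110001000000101101→0 (1)
 12  10011100010000001011011→1 (0)
 13  00111000100000010110110→0 (0)
 14  01110001000000101101100→0 (0)
 15  11100010000001011011000→1 (1)
 16  11000100000010110110001→1 (0)
 17  10001000000101101100010→1 (1)
 18  00010000001011011000101→0 (0)
 19  00100000010110110001010→0 (0)
 20  01000000101101100010100→0 (0)
 21  10000001011011000101000→1 (1)
 22  00000010110110001010001→0 (0)
 23  00000101101100010100010→0 (1)
 24  00001011011000101000101→0 (0)
 25  00010110110001010001010→0 (1)
 26  00101101100010100010101→0 (1)
 27  01011011000101000101011→0 (0)
 28  10110110001010001010110→1 (0)
 29  01101100010100010101100→0 (1)
 30  11011000101000101011001→1 (1)
 31  10110001010001010110011→1 (1)
 32  01100010100010101100111→0 (0)
 33  11000101000101011001110→1 (0)
 34  10001010001010110011100→1 (1)
 35  00010100010101100111001→0 (1)
 36  00101000101011001110011→0 (0)
 37  01010001010110011100110→0 (0)
 38  10100010101100111001100→1 (1)
 39  01000101011001110011001→0 (1)
 40  10001010110011100110011→1 (1)
 41  00010101100111001100111→0 (1)
 42  00101011001110011001111→0 (0)
 43  01010110011100110011110→0 (1)
 44  10101100111001100111101→1 (0)
 45  01011001110011001111010→0 (0)
 46  10110011100110011110100→1 (1)
 47  01100111001100111101001→0 (1)
 48  11001110011001111010011→1 (0)
 49  10011100110011110100110→1 (0)
 50  00111001100111101001100→0 (0)
 51  01110011001111010011000→0 (0)
 52  11100110011110100110000→1 (0)
 53  11001100111101001100000→1 (0)
 54  10011001111010011000000→1 (1)
 55  00110011110100110000001→0 (0)
 56  01100111101001100000010→0 (1)
 57  11001111010011000000101→1 (0)
 58  10011110100110000001010→1 (0)
 59  00111101001100000010100→0 (1)
 60  01111010011000000101001→0 (0)
 61  11110100110000001010010→1 (0)
 62  11101001100000010100100→1 (1)
 63  11010011000000101001001→1 (1)
 64  10100110000001010010011→1 (0)
 65  01001100000010100100110→0 (1)
 66  10011000000101001001101→1 (1)
 67  00110000001010010011011→0 (0)
 68  01100000010100100110110→0 (0)
 69  11000000101001001101100→1 (1)
 70  10000001010010011011001→1 (1)

10010100100010011100010000001011011000101000101011001110011001111010011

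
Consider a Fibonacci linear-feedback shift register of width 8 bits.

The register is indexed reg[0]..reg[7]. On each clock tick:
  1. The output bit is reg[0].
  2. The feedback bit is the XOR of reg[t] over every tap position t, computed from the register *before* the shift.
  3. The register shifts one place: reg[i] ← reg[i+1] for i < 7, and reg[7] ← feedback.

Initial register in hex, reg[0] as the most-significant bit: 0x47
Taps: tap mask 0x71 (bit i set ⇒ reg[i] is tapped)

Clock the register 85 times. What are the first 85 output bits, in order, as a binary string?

step | reg (before) | out | fb
   0 | 01000111 | 0 | 0
   1 | 10001110 | 1 | 0
   2 | 00011100 | 0 | 0
   3 | 00111000 | 0 | 1
   4 | 01110001 | 0 | 0
   5 | 11100010 | 1 | 0
   6 | 11000100 | 1 | 0
   7 | 10001000 | 1 | 0
   8 | 00010000 | 0 | 0
   9 | 00100000 | 0 | 0
  10 | 01000000 | 0 | 0
  11 | 10000000 | 1 | 1
  12 | 00000001 | 0 | 0
  13 | 00000010 | 0 | 1
  14 | 00000101 | 0 | 1
  15 | 00001011 | 0 | 0
  16 | 00010110 | 0 | 0
  17 | 00101100 | 0 | 0
  18 | 01011000 | 0 | 1
  19 | 10110001 | 1 | 1
  20 | 01100011 | 0 | 1
  21 | 11000111 | 1 | 1
  22 | 10001111 | 1 | 0
  23 | 00011110 | 0 | 1
  24 | 00111101 | 0 | 0
  25 | 01111010 | 0 | 0
  26 | 11110100 | 1 | 0
  27 | 11101000 | 1 | 0
  28 | 11010000 | 1 | 1
  29 | 10100001 | 1 | 1
  30 | 01000011 | 0 | 1
  31 | 10000111 | 1 | 1
  32 | 00001111 | 0 | 1
  33 | 00011111 | 0 | 1
  34 | 00111111 | 0 | 1
  35 | 01111111 | 0 | 1
  36 | 11111111 | 1 | 0
  37 | 11111110 | 1 | 0
  38 | 11111100 | 1 | 1
  39 | 11111001 | 1 | 0
  40 | 11110010 | 1 | 0
  41 | 11100100 | 1 | 0
  42 | 11001000 | 1 | 0
  43 | 10010000 | 1 | 1
  44 | 00100001 | 0 | 0
  45 | 01000010 | 0 | 1
  46 | 10000101 | 1 | 0
  47 | 00001010 | 0 | 0
  48 | 00010100 | 0 | 1
  49 | 00101001 | 0 | 1
  50 | 01010011 | 0 | 1
  51 | 10100111 | 1 | 1
  52 | 01001111 | 0 | 1
  53 | 10011111 | 1 | 0
  54 | 00111110 | 0 | 1
  55 | 01111101 | 0 | 0
  56 | 11111010 | 1 | 1
  57 | 11110101 | 1 | 0
  58 | 11101010 | 1 | 1
  59 | 11010101 | 1 | 0
  60 | 10101010 | 1 | 1
  61 | 01010101 | 0 | 1
  62 | 10101011 | 1 | 1
  63 | 01010111 | 0 | 0
  64 | 10101110 | 1 | 0
  65 | 01011100 | 0 | 0
  66 | 10111000 | 1 | 0
  67 | 01110000 | 0 | 0
  68 | 11100000 | 1 | 1
  69 | 11000001 | 1 | 1
  70 | 10000011 | 1 | 0
  71 | 00000110 | 0 | 0
  72 | 00001100 | 0 | 0
  73 | 00011000 | 0 | 1
  74 | 00110001 | 0 | 0
  75 | 01100010 | 0 | 1
  76 | 11000101 | 1 | 0
  77 | 10001010 | 1 | 1
  78 | 00010101 | 0 | 1
  79 | 00101011 | 0 | 0
  80 | 01010110 | 0 | 0
  81 | 10101100 | 1 | 1
  82 | 01011001 | 0 | 1
  83 | 10110011 | 1 | 0
  84 | 01100110 | 0 | 0

0100011100010000000101100011110100001111111100100001010011111010101011100000110001010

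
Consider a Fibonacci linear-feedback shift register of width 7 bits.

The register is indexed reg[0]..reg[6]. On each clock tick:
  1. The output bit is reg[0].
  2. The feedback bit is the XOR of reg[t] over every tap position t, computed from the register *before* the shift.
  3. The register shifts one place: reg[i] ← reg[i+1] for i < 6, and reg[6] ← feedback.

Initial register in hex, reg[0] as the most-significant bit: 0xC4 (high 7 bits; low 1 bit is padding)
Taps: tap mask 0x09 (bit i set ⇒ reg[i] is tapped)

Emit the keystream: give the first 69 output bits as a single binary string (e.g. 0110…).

110001011101011011000001100110101001110011110110100001010101111101001

step | reg (before) | out | fb
   0 | 1100010 | 1 | 1
   1 | 1000101 | 1 | 1
   2 | 0001011 | 0 | 1
   3 | 0010111 | 0 | 0
   4 | 0101110 | 0 | 1
   5 | 1011101 | 1 | 0
   6 | 0111010 | 0 | 1
   7 | 1110101 | 1 | 1
   8 | 1101011 | 1 | 0
   9 | 1010110 | 1 | 1
  10 | 0101101 | 0 | 1
  11 | 1011011 | 1 | 0
  12 | 0110110 | 0 | 0
  13 | 1101100 | 1 | 0
  14 | 1011000 | 1 | 0
  15 | 0110000 | 0 | 0
  16 | 1100000 | 1 | 1
  17 | 1000001 | 1 | 1
  18 | 0000011 | 0 | 0
  19 | 0000110 | 0 | 0
  20 | 0001100 | 0 | 1
  21 | 0011001 | 0 | 1
  22 | 0110011 | 0 | 0
  23 | 1100110 | 1 | 1
  24 | 1001101 | 1 | 0
  25 | 0011010 | 0 | 1
  26 | 0110101 | 0 | 0
  27 | 1101010 | 1 | 0
  28 | 1010100 | 1 | 1
  29 | 0101001 | 0 | 1
  30 | 1010011 | 1 | 1
  31 | 0100111 | 0 | 0
  32 | 1001110 | 1 | 0
  33 | 0011100 | 0 | 1
  34 | 0111001 | 0 | 1
  35 | 1110011 | 1 | 1
  36 | 1100111 | 1 | 1
  37 | 1001111 | 1 | 0
  38 | 0011110 | 0 | 1
  39 | 0111101 | 0 | 1
  40 | 1111011 | 1 | 0
  41 | 1110110 | 1 | 1
  42 | 1101101 | 1 | 0
  43 | 1011010 | 1 | 0
  44 | 0110100 | 0 | 0
  45 | 1101000 | 1 | 0
  46 | 1010000 | 1 | 1
  47 | 0100001 | 0 | 0
  48 | 1000010 | 1 | 1
  49 | 0000101 | 0 | 0
  50 | 0001010 | 0 | 1
  51 | 0010101 | 0 | 0
  52 | 0101010 | 0 | 1
  53 | 1010101 | 1 | 1
  54 | 0101011 | 0 | 1
  55 | 1010111 | 1 | 1
  56 | 0101111 | 0 | 1
  57 | 1011111 | 1 | 0
  58 | 0111110 | 0 | 1
  59 | 1111101 | 1 | 0
  60 | 1111010 | 1 | 0
  61 | 1110100 | 1 | 1
  62 | 1101001 | 1 | 0
  63 | 1010010 | 1 | 1
  64 | 0100101 | 0 | 0
  65 | 1001010 | 1 | 0
  66 | 0010100 | 0 | 0
  67 | 0101000 | 0 | 1
  68 | 1010001 | 1 | 1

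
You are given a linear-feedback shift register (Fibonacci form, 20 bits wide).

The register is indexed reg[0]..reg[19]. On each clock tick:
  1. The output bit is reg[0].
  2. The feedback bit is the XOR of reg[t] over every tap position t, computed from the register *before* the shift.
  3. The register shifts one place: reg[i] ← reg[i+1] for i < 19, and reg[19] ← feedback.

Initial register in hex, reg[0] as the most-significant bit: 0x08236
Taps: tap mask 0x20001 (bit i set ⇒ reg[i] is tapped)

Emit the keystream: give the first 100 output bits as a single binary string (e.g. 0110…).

k : reg_k → out_k, fb_k
0: 00001000001000110110 → 0, fb=1
1: 00010000010001101101 → 0, fb=1
2: 00100000100011011011 → 0, fb=0
3: 01000001000110110110 → 0, fb=1
4: 10000010001101101101 → 1, fb=0
5: 00000100011011011010 → 0, fb=0
6: 00001000110110110100 → 0, fb=1
7: 00010001101101101001 → 0, fb=0
8: 00100011011011010010 → 0, fb=0
9: 01000110110110100100 → 0, fb=1
10: 10001101101101001001 → 1, fb=1
11: 00011011011010010011 → 0, fb=0
12: 00110110110100100110 → 0, fb=1
13: 01101101101001001101 → 0, fb=1
14: 11011011010010011011 → 1, fb=1
15: 10110110100100110111 → 1, fb=0
16: 01101101001001101110 → 0, fb=1
17: 11011010010011011101 → 1, fb=0
18: 10110100100110111010 → 1, fb=1
19: 01101001001101110101 → 0, fb=1
20: 11010010011011101011 → 1, fb=1
21: 10100100110111010111 → 1, fb=0
22: 01001001101110101110 → 0, fb=1
23: 10010011011101011101 → 1, fb=0
24: 00100110111010111010 → 0, fb=0
25: 01001101110101110100 → 0, fb=1
26: 10011011101011101001 → 1, fb=1
27: 00110111010111010011 → 0, fb=0
28: 01101110101110100110 → 0, fb=1
29: 11011101011101001101 → 1, fb=0
30: 10111010111010011010 → 1, fb=1
31: 01110101110100110101 → 0, fb=1
32: 11101011101001101011 → 1, fb=1
33: 11010111010011010111 → 1, fb=0
34: 10101110100110101110 → 1, fb=0
35: 01011101001101011100 → 0, fb=1
36: 10111010011010111001 → 1, fb=1
37: 01110100110101110011 → 0, fb=0
38: 11101001101011100110 → 1, fb=0
39: 11010011010111001100 → 1, fb=0
40: 10100110101110011000 → 1, fb=1
41: 01001101011100110001 → 0, fb=0
42: 10011010111001100010 → 1, fb=1
43: 00110101110011000101 → 0, fb=1
44: 01101011100110001011 → 0, fb=0
45: 11010111001100010110 → 1, fb=0
46: 10101110011000101100 → 1, fb=0
47: 01011100110001011000 → 0, fb=0
48: 10111001100010110000 → 1, fb=1
49: 01110011000101100001 → 0, fb=0
50: 11100110001011000010 → 1, fb=1
51: 11001100010110000101 → 1, fb=0
52: 10011000101100001010 → 1, fb=1
53: 00110001011000010101 → 0, fb=1
54: 01100010110000101011 → 0, fb=0
55: 11000101100001010110 → 1, fb=0
56: 10001011000010101100 → 1, fb=0
57: 00010110000101011000 → 0, fb=0
58: 00101100001010110000 → 0, fb=0
59: 01011000010101100000 → 0, fb=0
60: 10110000101011000000 → 1, fb=1
61: 01100001010110000001 → 0, fb=0
62: 11000010101100000010 → 1, fb=1
63: 10000101011000000101 → 1, fb=0
64: 00001010110000001010 → 0, fb=0
65: 00010101100000010100 → 0, fb=1
66: 00101011000000101001 → 0, fb=0
67: 01010110000001010010 → 0, fb=0
68: 10101100000010100100 → 1, fb=0
69: 01011000000101001000 → 0, fb=0
70: 10110000001010010000 → 1, fb=1
71: 01100000010100100001 → 0, fb=0
72: 11000000101001000010 → 1, fb=1
73: 10000001010010000101 → 1, fb=0
74: 00000010100100001010 → 0, fb=0
75: 00000101001000010100 → 0, fb=1
76: 00001010010000101001 → 0, fb=0
77: 00010100100001010010 → 0, fb=0
78: 00101001000010100100 → 0, fb=1
79: 01010010000101001001 → 0, fb=0
80: 10100100001010010010 → 1, fb=1
81: 01001000010100100101 → 0, fb=1
82: 10010000101001001011 → 1, fb=1
83: 00100001010010010111 → 0, fb=1
84: 01000010100100101111 → 0, fb=1
85: 10000101001001011111 → 1, fb=0
86: 00001010010010111110 → 0, fb=1
87: 00010100100101111101 → 0, fb=1
88: 00101001001011111011 → 0, fb=0
89: 01010010010111110110 → 0, fb=1
90: 10100100101111101101 → 1, fb=0
91: 01001001011111011010 → 0, fb=0
92: 10010010111110110100 → 1, fb=0
93: 00100101111101101000 → 0, fb=0
94: 01001011111011010000 → 0, fb=0
95: 10010111110110100000 → 1, fb=1
96: 00101111101101000001 → 0, fb=0
97: 01011111011010000010 → 0, fb=0
98: 10111110110100000100 → 1, fb=0
99: 01111101101000001000 → 0, fb=0

0000100000100011011011010010011011101011101001101011100110001011000010101100000010100100001010010010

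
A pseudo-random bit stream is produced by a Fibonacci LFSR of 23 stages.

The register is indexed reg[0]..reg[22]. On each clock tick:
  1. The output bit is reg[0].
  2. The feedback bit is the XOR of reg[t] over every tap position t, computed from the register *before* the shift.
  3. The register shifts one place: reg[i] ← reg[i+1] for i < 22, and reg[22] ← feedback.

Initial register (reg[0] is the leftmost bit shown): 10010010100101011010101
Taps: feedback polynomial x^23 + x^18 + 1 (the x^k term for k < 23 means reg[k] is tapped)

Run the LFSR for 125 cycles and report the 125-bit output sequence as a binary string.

tick  register→output (feedback)
  0  10010010100101011010101→1 (0)
  1  00100101001010110101010→0 (0)
  2  01001010010101101010100→0 (1)
  3  10010100101011010101001→1 (1)
  4  00101001010110101010011→0 (1)
  5  01010010101101010100111→0 (0)
  6  10100101011010101001110→1 (1)
  7  01001010110101010011101→0 (1)
  8  10010101101010100111011→1 (0)
  9  00101011010101001110110→0 (1)
 10  01010110101010011101101→0 (0)
 11  10101101010100111011010→1 (0)
 12  01011010101001110110100→0 (1)
 13  10110101010011101101001→1 (1)
 14  01101010100111011010011→0 (1)
 15  11010101001110110100111→1 (1)
 16  10101010011101101001111→1 (1)
 17  01010100111011010011111→0 (1)
 18  10101001110110100111111→1 (0)
 19  01010011101101001111110→0 (1)
 20  10100111011010011111101→1 (0)
 21  01001110110100111111010→0 (1)
 22  10011101101001111110101→1 (0)
 23  00111011010011111101010→0 (0)
 24  01110110100111111010100→0 (1)
 25  11101101001111110101001→1 (1)
 26  11011010011111101010011→1 (0)
 27  10110100111111010100110→1 (1)
 28  01101001111110101001101→0 (0)
 29  11010011111101010011010→1 (0)
 30  10100111111010100110100→1 (0)
 31  01001111110101001101000→0 (0)
 32  10011111101010011010000→1 (0)
 33  00111111010100110100000→0 (0)
 34  01111110101001101000000→0 (0)
 35  11111101010011010000000→1 (1)
 36  11111010100110100000001→1 (1)
 37  11110101001101000000011→1 (1)
 38  11101010011010000000111→1 (1)
 39  11010100110100000001111→1 (1)
 40  10101001101000000011111→1 (0)
 41  01010011010000000111110→0 (1)
 42  10100110100000001111101→1 (0)
 43  01001101000000011111010→0 (1)
 44  10011010000000111110101→1 (0)
 45  00110100000001111101010→0 (0)
 46  01101000000011111010100→0 (1)
 47  11010000000111110101001→1 (1)
 48  10100000001111101010011→1 (0)
 49  01000000011111010100110→0 (0)
 50  10000000111110101001100→1 (1)
 51  00000001111101010011001→0 (1)
 52  00000011111010100110011→0 (1)
 53  00000111110101001100111→0 (0)
 54  00001111101010011001110→0 (0)
 55  00011111010100110011100→0 (1)
 56  00111110101001100111001→0 (1)
 57  01111101010011001110011→0 (1)
 58  11111010100110011100111→1 (1)
 59  11110101001100111001111→1 (1)
 60  11101010011001110011111→1 (0)
 61  11010100110011100111110→1 (0)
 62  10101001100111001111100→1 (0)
 63  01010011001110011111000→0 (1)
 64  10100110011100111110001→1 (0)
 65  01001100111001111100010→0 (0)
 66  10011001110011111000100→1 (1)
 67  00110011100111110001001→0 (0)
 68  01100111001111100010010→0 (1)
 69  11001110011111000100101→1 (1)
 70  10011100111110001001011→1 (1)
 71  00111001111100010010111→0 (1)
 72  01110011111000100101111→0 (0)
 73  11100111110001001011110→1 (0)
 74  11001111100010010111100→1 (0)
 75  10011111000100101111000→1 (0)
 76  00111110001001011110000→0 (1)
 77  01111100010010111100001→0 (0)
 78  11111000100101111000010→1 (1)
 79  11110001001011110000101→1 (1)
 80  11100010010111100001011→1 (1)
 81  11000100101111000010111→1 (0)
 82  10001001011110000101110→1 (1)
 83  00010010111100001011101→0 (1)
 84  00100101111000010111011→0 (1)
 85  01001011110000101110111→0 (1)
 86  10010111100001011101111→1 (1)
 87  00101111000010111011111→0 (1)
 88  01011110000101110111111→0 (1)
 89  10111100001011101111111→1 (0)
 90  01111000010111011111110→0 (1)
 91  11110000101110111111101→1 (0)
 92  11100001011101111111010→1 (0)
 93  11000010111011111110100→1 (0)
 94  10000101110111111101000→1 (1)
 95  00001011101111111010001→0 (1)
 96  00010111011111110100011→0 (0)
 97  00101110111111101000110→0 (0)
 98  01011101111111010001100→0 (0)
 99  10111011111110100011000→1 (0)
100  01110111111101000110000→0 (1)
101  11101111111010001100001→1 (1)
102  11011111110100011000011→1 (1)
103  10111111101000110000111→1 (1)
104  01111111010001100001111→0 (0)
105  11111110100011000011110→1 (0)
106  11111101000110000111100→1 (0)
107  11111010001100001111000→1 (0)
108  11110100011000011110000→1 (0)
109  11101000110000111100000→1 (1)
110  11010001100001111000001→1 (1)
111  10100011000011110000011→1 (1)
112  01000110000111100000111→0 (0)
113  10001100001111000001110→1 (1)
114  00011000011110000011101→0 (1)
115  00110000111100000111011→0 (1)
116  01100001111000001110111→0 (1)
117  11000011110000011101111→1 (1)
118  10000111100000111011111→1 (0)
119  00001111000001110111110→0 (1)
120  00011110000011101111101→0 (1)
121  00111100000111011111011→0 (1)
122  01111000001110111110111→0 (1)
123  11110000011101111101111→1 (1)
124  11100000111011111011111→1 (0)

10010010100101011010101001110110100111111010100110100000001111101010011001110011111000100101111000010111011111110100011000011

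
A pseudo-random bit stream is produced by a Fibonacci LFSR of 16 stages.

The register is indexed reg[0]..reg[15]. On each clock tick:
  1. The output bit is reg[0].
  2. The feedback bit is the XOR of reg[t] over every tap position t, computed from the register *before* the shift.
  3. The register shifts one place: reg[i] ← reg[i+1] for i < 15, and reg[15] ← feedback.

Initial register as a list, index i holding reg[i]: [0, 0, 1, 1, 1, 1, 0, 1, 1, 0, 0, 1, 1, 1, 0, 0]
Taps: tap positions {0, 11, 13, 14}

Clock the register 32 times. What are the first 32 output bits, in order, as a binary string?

00111101100111000100011011000010

tick  register→output (feedback)
  0  0011110110011100→0 (0)
  1  0111101100111000→0 (1)
  2  1111011001110001→1 (0)
  3  1110110011100010→1 (0)
  4  1101100111000100→1 (0)
  5  1011001110001000→1 (1)
  6  0110011100010001→0 (1)
  7  1100111000100011→1 (0)
  8  1001110001000110→1 (1)
  9  0011100010001101→0 (1)
 10  0111000100011011→0 (0)
 11  1110001000110110→1 (0)
 12  1100010001101100→1 (0)
 13  1000100011011000→1 (0)
 14  0001000110110000→0 (1)
 15  0010001101100001→0 (0)
 16  0100011011000010→0 (1)
 17  1000110110000101→1 (0)
 18  0001101100001010→0 (1)
 19  0011011000010101→0 (0)
 20  0110110000101010→0 (1)
 21  1101100001010101→1 (1)
 22  1011000010101011→1 (0)
 23  0110000101010110→0 (1)
 24  1100001010101101→1 (0)
 25  1000010101011010→1 (1)
 26  0000101010110101→0 (0)
 27  0001010101101010→0 (1)
 28  0010101011010101→0 (0)
 29  0101010110101010→0 (1)
 30  1010101101010101→1 (1)
 31  0101011010101011→0 (1)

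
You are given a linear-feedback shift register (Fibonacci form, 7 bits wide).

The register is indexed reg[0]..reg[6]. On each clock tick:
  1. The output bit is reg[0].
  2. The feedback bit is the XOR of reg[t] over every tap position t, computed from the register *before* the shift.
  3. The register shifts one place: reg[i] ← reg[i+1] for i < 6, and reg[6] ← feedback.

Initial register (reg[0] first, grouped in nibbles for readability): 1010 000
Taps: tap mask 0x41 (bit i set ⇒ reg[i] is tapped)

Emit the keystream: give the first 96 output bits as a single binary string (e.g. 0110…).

k : reg_k → out_k, fb_k
0: 1010000 → 1, fb=1
1: 0100001 → 0, fb=1
2: 1000011 → 1, fb=0
3: 0000110 → 0, fb=0
4: 0001100 → 0, fb=0
5: 0011000 → 0, fb=0
6: 0110000 → 0, fb=0
7: 1100000 → 1, fb=1
8: 1000001 → 1, fb=0
9: 0000010 → 0, fb=0
10: 0000100 → 0, fb=0
11: 0001000 → 0, fb=0
12: 0010000 → 0, fb=0
13: 0100000 → 0, fb=0
14: 1000000 → 1, fb=1
15: 0000001 → 0, fb=1
16: 0000011 → 0, fb=1
17: 0000111 → 0, fb=1
18: 0001111 → 0, fb=1
19: 0011111 → 0, fb=1
20: 0111111 → 0, fb=1
21: 1111111 → 1, fb=0
22: 1111110 → 1, fb=1
23: 1111101 → 1, fb=0
24: 1111010 → 1, fb=1
25: 1110101 → 1, fb=0
26: 1101010 → 1, fb=1
27: 1010101 → 1, fb=0
28: 0101010 → 0, fb=0
29: 1010100 → 1, fb=1
30: 0101001 → 0, fb=1
31: 1010011 → 1, fb=0
32: 0100110 → 0, fb=0
33: 1001100 → 1, fb=1
34: 0011001 → 0, fb=1
35: 0110011 → 0, fb=1
36: 1100111 → 1, fb=0
37: 1001110 → 1, fb=1
38: 0011101 → 0, fb=1
39: 0111011 → 0, fb=1
40: 1110111 → 1, fb=0
41: 1101110 → 1, fb=1
42: 1011101 → 1, fb=0
43: 0111010 → 0, fb=0
44: 1110100 → 1, fb=1
45: 1101001 → 1, fb=0
46: 1010010 → 1, fb=1
47: 0100101 → 0, fb=1
48: 1001011 → 1, fb=0
49: 0010110 → 0, fb=0
50: 0101100 → 0, fb=0
51: 1011000 → 1, fb=1
52: 0110001 → 0, fb=1
53: 1100011 → 1, fb=0
54: 1000110 → 1, fb=1
55: 0001101 → 0, fb=1
56: 0011011 → 0, fb=1
57: 0110111 → 0, fb=1
58: 1101111 → 1, fb=0
59: 1011110 → 1, fb=1
60: 0111101 → 0, fb=1
61: 1111011 → 1, fb=0
62: 1110110 → 1, fb=1
63: 1101101 → 1, fb=0
64: 1011010 → 1, fb=1
65: 0110101 → 0, fb=1
66: 1101011 → 1, fb=0
67: 1010110 → 1, fb=1
68: 0101101 → 0, fb=1
69: 1011011 → 1, fb=0
70: 0110110 → 0, fb=0
71: 1101100 → 1, fb=1
72: 1011001 → 1, fb=0
73: 0110010 → 0, fb=0
74: 1100100 → 1, fb=1
75: 1001001 → 1, fb=0
76: 0010010 → 0, fb=0
77: 0100100 → 0, fb=0
78: 1001000 → 1, fb=1
79: 0010001 → 0, fb=1
80: 0100011 → 0, fb=1
81: 1000111 → 1, fb=0
82: 0001110 → 0, fb=0
83: 0011100 → 0, fb=0
84: 0111000 → 0, fb=0
85: 1110000 → 1, fb=1
86: 1100001 → 1, fb=0
87: 1000010 → 1, fb=1
88: 0000101 → 0, fb=1
89: 0001011 → 0, fb=1
90: 0010111 → 0, fb=1
91: 0101111 → 0, fb=1
92: 1011111 → 1, fb=0
93: 0111110 → 0, fb=0
94: 1111100 → 1, fb=1
95: 1111001 → 1, fb=0

101000011000001000000111111101010100110011101110100101100011011110110101101100100100011100001011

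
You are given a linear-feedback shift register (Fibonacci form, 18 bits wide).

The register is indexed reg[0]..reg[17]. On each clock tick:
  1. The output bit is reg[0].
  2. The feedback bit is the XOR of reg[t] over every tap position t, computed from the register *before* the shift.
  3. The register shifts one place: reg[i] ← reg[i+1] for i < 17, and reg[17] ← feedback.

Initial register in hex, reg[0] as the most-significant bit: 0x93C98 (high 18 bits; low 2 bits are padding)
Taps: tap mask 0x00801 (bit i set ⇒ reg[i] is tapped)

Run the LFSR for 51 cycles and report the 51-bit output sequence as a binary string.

100100111100100110110111100111010101011101001001110

tick  register→output (feedback)
  0  100100111100100110→1 (1)
  1  001001111001001101→0 (1)
  2  010011110010011011→0 (0)
  3  100111100100110110→1 (1)
  4  001111001001101101→0 (1)
  5  011110010011011011→0 (1)
  6  111100100110110111→1 (1)
  7  111001001101101111→1 (0)
  8  110010011011011110→1 (0)
  9  100100110110111100→1 (1)
 10  001001101101111001→0 (1)
 11  010011011011110011→0 (1)
 12  100110110111100111→1 (0)
 13  001101101111001110→0 (1)
 14  011011011110011101→0 (0)
 15  110110111100111010→1 (1)
 16  101101111001110101→1 (0)
 17  011011110011101010→0 (1)
 18  110111100111010101→1 (0)
 19  101111001110101010→1 (1)
 20  011110011101010101→0 (1)
 21  111100111010101011→1 (1)
 22  111001110101010111→1 (0)
 23  110011101010101110→1 (1)
 24  100111010101011101→1 (0)
 25  001110101010111010→0 (0)
 26  011101010101110100→0 (1)
 27  111010101011101001→1 (0)
 28  110101010111010010→1 (0)
 29  101010101110100100→1 (1)
 30  010101011101001001→0 (1)
 31  101010111010010011→1 (1)
 32  010101110100100111→0 (0)
 33  101011101001001110→1 (0)
 34  010111010010011100→0 (0)
 35  101110100100111000→1 (1)
 36  011101001001110001→0 (1)
 37  111010010011100011→1 (0)
 38  110100100111000110→1 (0)
 39  101001001110001100→1 (1)
 40  010010011100011001→0 (0)
 41  100100111000110010→1 (1)
 42  001001110001100101→0 (1)
 43  010011100011001011→0 (1)
 44  100111000110010111→1 (1)
 45  001110001100101111→0 (0)
 46  011100011001011110→0 (1)
 47  111000110010111101→1 (1)
 48  110001100101111011→1 (0)
 49  100011001011110110→1 (0)
 50  000110010111101100→0 (1)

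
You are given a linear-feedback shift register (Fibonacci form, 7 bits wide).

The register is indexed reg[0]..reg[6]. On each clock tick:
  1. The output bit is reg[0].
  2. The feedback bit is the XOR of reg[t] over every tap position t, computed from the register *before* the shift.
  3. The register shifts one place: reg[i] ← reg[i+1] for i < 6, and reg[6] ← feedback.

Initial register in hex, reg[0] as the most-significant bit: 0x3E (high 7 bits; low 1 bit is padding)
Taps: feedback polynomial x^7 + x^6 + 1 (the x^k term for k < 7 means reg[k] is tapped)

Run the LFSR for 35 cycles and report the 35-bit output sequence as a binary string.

00111111101010100110011101110100101

step | reg (before) | out | fb
   0 | 0011111 | 0 | 1
   1 | 0111111 | 0 | 1
   2 | 1111111 | 1 | 0
   3 | 1111110 | 1 | 1
   4 | 1111101 | 1 | 0
   5 | 1111010 | 1 | 1
   6 | 1110101 | 1 | 0
   7 | 1101010 | 1 | 1
   8 | 1010101 | 1 | 0
   9 | 0101010 | 0 | 0
  10 | 1010100 | 1 | 1
  11 | 0101001 | 0 | 1
  12 | 1010011 | 1 | 0
  13 | 0100110 | 0 | 0
  14 | 1001100 | 1 | 1
  15 | 0011001 | 0 | 1
  16 | 0110011 | 0 | 1
  17 | 1100111 | 1 | 0
  18 | 1001110 | 1 | 1
  19 | 0011101 | 0 | 1
  20 | 0111011 | 0 | 1
  21 | 1110111 | 1 | 0
  22 | 1101110 | 1 | 1
  23 | 1011101 | 1 | 0
  24 | 0111010 | 0 | 0
  25 | 1110100 | 1 | 1
  26 | 1101001 | 1 | 0
  27 | 1010010 | 1 | 1
  28 | 0100101 | 0 | 1
  29 | 1001011 | 1 | 0
  30 | 0010110 | 0 | 0
  31 | 0101100 | 0 | 0
  32 | 1011000 | 1 | 1
  33 | 0110001 | 0 | 1
  34 | 1100011 | 1 | 0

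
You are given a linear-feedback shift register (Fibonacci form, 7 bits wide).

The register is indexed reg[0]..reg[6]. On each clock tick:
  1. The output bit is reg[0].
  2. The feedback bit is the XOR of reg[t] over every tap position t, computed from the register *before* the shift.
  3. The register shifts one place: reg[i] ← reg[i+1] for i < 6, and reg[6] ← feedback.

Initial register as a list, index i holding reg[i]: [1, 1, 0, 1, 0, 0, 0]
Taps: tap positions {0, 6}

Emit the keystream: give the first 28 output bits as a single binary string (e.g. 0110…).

k : reg_k → out_k, fb_k
0: 1101000 → 1, fb=1
1: 1010001 → 1, fb=0
2: 0100010 → 0, fb=0
3: 1000100 → 1, fb=1
4: 0001001 → 0, fb=1
5: 0010011 → 0, fb=1
6: 0100111 → 0, fb=1
7: 1001111 → 1, fb=0
8: 0011110 → 0, fb=0
9: 0111100 → 0, fb=0
10: 1111000 → 1, fb=1
11: 1110001 → 1, fb=0
12: 1100010 → 1, fb=1
13: 1000101 → 1, fb=0
14: 0001010 → 0, fb=0
15: 0010100 → 0, fb=0
16: 0101000 → 0, fb=0
17: 1010000 → 1, fb=1
18: 0100001 → 0, fb=1
19: 1000011 → 1, fb=0
20: 0000110 → 0, fb=0
21: 0001100 → 0, fb=0
22: 0011000 → 0, fb=0
23: 0110000 → 0, fb=0
24: 1100000 → 1, fb=1
25: 1000001 → 1, fb=0
26: 0000010 → 0, fb=0
27: 0000100 → 0, fb=0

1101000100111100010100001100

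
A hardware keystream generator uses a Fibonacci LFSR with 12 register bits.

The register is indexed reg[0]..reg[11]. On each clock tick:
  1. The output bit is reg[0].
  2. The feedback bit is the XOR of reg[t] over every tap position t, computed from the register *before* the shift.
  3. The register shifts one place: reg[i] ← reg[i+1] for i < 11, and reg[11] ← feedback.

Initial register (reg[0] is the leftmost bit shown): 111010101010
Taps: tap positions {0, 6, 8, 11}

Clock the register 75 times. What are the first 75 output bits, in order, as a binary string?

step | reg (before) | out | fb
   0 | 111010101010 | 1 | 1
   1 | 110101010101 | 1 | 0
   2 | 101010101010 | 1 | 1
   3 | 010101010101 | 0 | 1
   4 | 101010101011 | 1 | 0
   5 | 010101010110 | 0 | 0
   6 | 101010101100 | 1 | 1
   7 | 010101011001 | 0 | 0
   8 | 101010110010 | 1 | 0
   9 | 010101100100 | 0 | 1
  10 | 101011001001 | 1 | 1
  11 | 010110010011 | 0 | 1
  12 | 101100100111 | 1 | 1
  13 | 011001001111 | 0 | 0
  14 | 110010011110 | 1 | 0
  15 | 100100111100 | 1 | 1
  16 | 001001111001 | 0 | 1
  17 | 010011110011 | 0 | 0
  18 | 100111100110 | 1 | 0
  19 | 001111001100 | 0 | 1
  20 | 011110011001 | 0 | 0
  21 | 111100110010 | 1 | 0
  22 | 111001100100 | 1 | 0
  23 | 110011001000 | 1 | 0
  24 | 100110010000 | 1 | 1
  25 | 001100100001 | 0 | 0
  26 | 011001000010 | 0 | 0
  27 | 110010000100 | 1 | 1
  28 | 100100001001 | 1 | 1
  29 | 001000010011 | 0 | 1
  30 | 010000100111 | 0 | 0
  31 | 100001001110 | 1 | 0
  32 | 000010011100 | 0 | 1
  33 | 000100111001 | 0 | 1
  34 | 001001110011 | 0 | 0
  35 | 010011100110 | 0 | 1
  36 | 100111001101 | 1 | 1
  37 | 001110011011 | 0 | 0
  38 | 011100110110 | 0 | 1
  39 | 111001101101 | 1 | 0
  40 | 110011011010 | 1 | 0
  41 | 100110110100 | 1 | 0
  42 | 001101101000 | 0 | 0
  43 | 011011010000 | 0 | 0
  44 | 110110100000 | 1 | 0
  45 | 101101000000 | 1 | 1
  46 | 011010000001 | 0 | 1
  47 | 110100000011 | 1 | 0
  48 | 101000000110 | 1 | 1
  49 | 010000001101 | 0 | 0
  50 | 100000011010 | 1 | 0
  51 | 000000110100 | 0 | 1
  52 | 000001101001 | 0 | 1
  53 | 000011010011 | 0 | 1
  54 | 000110100111 | 0 | 0
  55 | 001101001110 | 0 | 1
  56 | 011010011101 | 0 | 0
  57 | 110100111010 | 1 | 1
  58 | 101001110101 | 1 | 1
  59 | 010011101011 | 0 | 1
  60 | 100111010111 | 1 | 0
  61 | 001110101110 | 0 | 0
  62 | 011101011100 | 0 | 1
  63 | 111010111001 | 1 | 0
  64 | 110101110010 | 1 | 0
  65 | 101011100100 | 1 | 0
  66 | 010111001000 | 0 | 1
  67 | 101110010001 | 1 | 0
  68 | 011100100010 | 0 | 1
  69 | 111001000101 | 1 | 0
  70 | 110010001010 | 1 | 0
  71 | 100100010100 | 1 | 1
  72 | 001000101001 | 0 | 1
  73 | 010001010011 | 0 | 1
  74 | 100010100111 | 1 | 1

111010101010101100100111100110010000100111001101101000000110100111010111001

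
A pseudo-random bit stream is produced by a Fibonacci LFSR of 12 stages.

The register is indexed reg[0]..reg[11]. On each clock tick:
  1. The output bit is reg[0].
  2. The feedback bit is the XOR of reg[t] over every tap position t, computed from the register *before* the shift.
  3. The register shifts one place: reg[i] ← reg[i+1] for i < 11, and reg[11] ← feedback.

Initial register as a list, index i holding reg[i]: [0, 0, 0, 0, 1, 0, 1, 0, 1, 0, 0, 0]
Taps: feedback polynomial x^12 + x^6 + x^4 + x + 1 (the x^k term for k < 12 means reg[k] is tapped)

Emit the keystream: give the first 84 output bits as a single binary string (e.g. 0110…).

step | reg (before) | out | fb
   0 | 000010101000 | 0 | 0
   1 | 000101010000 | 0 | 0
   2 | 001010100000 | 0 | 0
   3 | 010101000000 | 0 | 1
   4 | 101010000001 | 1 | 0
   5 | 010100000010 | 0 | 1
   6 | 101000000101 | 1 | 1
   7 | 010000001011 | 0 | 1
   8 | 100000010111 | 1 | 1
   9 | 000000101111 | 0 | 1
  10 | 000001011111 | 0 | 0
  11 | 000010111110 | 0 | 0
  12 | 000101111100 | 0 | 1
  13 | 001011111001 | 0 | 0
  14 | 010111110010 | 0 | 1
  15 | 101111100101 | 1 | 1
  16 | 011111001011 | 0 | 0
  17 | 111110010110 | 1 | 1
  18 | 111100101101 | 1 | 1
  19 | 111001011011 | 1 | 0
  20 | 110010110110 | 1 | 0
  21 | 100101101100 | 1 | 0
  22 | 001011011000 | 0 | 1
  23 | 010110110001 | 0 | 1
  24 | 101101100011 | 1 | 0
  25 | 011011000110 | 0 | 0
  26 | 110110001100 | 1 | 1
  27 | 101100011001 | 1 | 1
  28 | 011000110011 | 0 | 0
  29 | 110001100110 | 1 | 1
  30 | 100011001101 | 1 | 0
  31 | 000110011010 | 0 | 1
  32 | 001100110101 | 0 | 1
  33 | 011001101011 | 0 | 0
  34 | 110011010110 | 1 | 1
  35 | 100110101101 | 1 | 1
  36 | 001101011011 | 0 | 0
  37 | 011010110110 | 0 | 1
  38 | 110101101101 | 1 | 1
  39 | 101011011011 | 1 | 0
  40 | 010110110110 | 0 | 1
  41 | 101101101101 | 1 | 0
  42 | 011011011010 | 0 | 0
  43 | 110110110100 | 1 | 0
  44 | 101101101000 | 1 | 0
  45 | 011011010000 | 0 | 0
  46 | 110110100000 | 1 | 0
  47 | 101101000000 | 1 | 1
  48 | 011010000001 | 0 | 0
  49 | 110100000010 | 1 | 0
  50 | 101000000100 | 1 | 1
  51 | 010000001001 | 0 | 1
  52 | 100000010011 | 1 | 1
  53 | 000000100111 | 0 | 1
  54 | 000001001111 | 0 | 0
  55 | 000010011110 | 0 | 1
  56 | 000100111101 | 0 | 1
  57 | 001001111011 | 0 | 1
  58 | 010011110111 | 0 | 1
  59 | 100111101111 | 1 | 1
  60 | 001111011111 | 0 | 1
  61 | 011110111111 | 0 | 1
  62 | 111101111111 | 1 | 1
  63 | 111011111111 | 1 | 0
  64 | 110111111110 | 1 | 0
  65 | 101111111100 | 1 | 1
  66 | 011111111001 | 0 | 1
  67 | 111111110011 | 1 | 0
  68 | 111111100110 | 1 | 0
  69 | 111111001100 | 1 | 1
  70 | 111110011001 | 1 | 1
  71 | 111100110011 | 1 | 1
  72 | 111001100111 | 1 | 1
  73 | 110011001111 | 1 | 1
  74 | 100110011111 | 1 | 0
  75 | 001100111110 | 0 | 1
  76 | 011001111101 | 0 | 0
  77 | 110011111010 | 1 | 0
  78 | 100111110100 | 1 | 1
  79 | 001111101001 | 0 | 0
  80 | 011111010010 | 0 | 0
  81 | 111110100100 | 1 | 0
  82 | 111101001000 | 1 | 0
  83 | 111010010000 | 1 | 1

000010101000000101111100101101100011001101011011011010000001001111011111111001100111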